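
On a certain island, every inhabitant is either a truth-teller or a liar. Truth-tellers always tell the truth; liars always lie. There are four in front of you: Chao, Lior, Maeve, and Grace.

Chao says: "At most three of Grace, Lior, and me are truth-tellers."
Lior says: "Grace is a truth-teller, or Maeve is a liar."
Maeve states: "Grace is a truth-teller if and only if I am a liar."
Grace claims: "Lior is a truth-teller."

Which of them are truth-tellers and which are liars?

Regardless of anyone's role, Chao's statement is true, so Chao is a truth-teller.
Consider Lior. Suppose Lior is a truth-teller.
Then no assignment of the remaining roles makes every statement match its speaker's type — contradiction.
So Lior is a liar.
With that fixed, Grace's statement is false, so Grace is a liar.
Consider Maeve. Suppose Maeve is a liar.
Then Lior's statement comes out true, contradicting Lior being a liar.
So Maeve is a truth-teller.

Chao: truth-teller, Lior: liar, Maeve: truth-teller, Grace: liar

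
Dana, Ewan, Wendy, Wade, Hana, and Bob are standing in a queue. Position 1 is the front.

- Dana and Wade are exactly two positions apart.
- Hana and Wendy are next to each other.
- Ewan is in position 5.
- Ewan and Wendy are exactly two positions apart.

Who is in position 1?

With clues 1–3, Dana, Ewan, and Wade are ruled out for position 1.
With clues 1–4, Hana and Wendy are ruled out for position 1.
So position 1 is Bob.

Bob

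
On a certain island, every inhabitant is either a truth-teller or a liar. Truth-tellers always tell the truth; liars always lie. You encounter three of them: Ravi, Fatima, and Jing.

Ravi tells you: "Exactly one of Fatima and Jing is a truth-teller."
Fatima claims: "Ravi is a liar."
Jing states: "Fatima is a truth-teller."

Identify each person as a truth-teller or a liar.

Consider Ravi. Suppose Ravi is a truth-teller.
Then no assignment of the remaining roles makes every statement match its speaker's type — contradiction.
So Ravi is a liar.
With that fixed, Fatima's statement is true, so Fatima is a truth-teller.
With that fixed, Jing's statement is true, so Jing is a truth-teller.

Ravi: liar, Fatima: truth-teller, Jing: truth-teller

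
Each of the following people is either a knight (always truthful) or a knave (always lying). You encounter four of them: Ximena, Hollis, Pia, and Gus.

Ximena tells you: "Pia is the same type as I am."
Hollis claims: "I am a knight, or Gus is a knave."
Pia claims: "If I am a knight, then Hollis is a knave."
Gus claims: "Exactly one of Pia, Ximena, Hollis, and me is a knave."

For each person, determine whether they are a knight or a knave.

Consider Ximena. Suppose Ximena is a knave.
Then no assignment of the remaining roles makes every statement match its speaker's type — contradiction.
So Ximena is a knight.
Consider Hollis. Suppose Hollis is a knight.
Then whichever role Pia has, Pia's statement has the wrong truth value — contradiction.
So Hollis is a knave.
With that fixed, Pia's statement is true, so Pia is a knight.
Consider Gus. Suppose Gus is a knave.
Then Hollis's statement comes out true, contradicting Hollis being a knave.
So Gus is a knight.

Ximena: knight, Hollis: knave, Pia: knight, Gus: knight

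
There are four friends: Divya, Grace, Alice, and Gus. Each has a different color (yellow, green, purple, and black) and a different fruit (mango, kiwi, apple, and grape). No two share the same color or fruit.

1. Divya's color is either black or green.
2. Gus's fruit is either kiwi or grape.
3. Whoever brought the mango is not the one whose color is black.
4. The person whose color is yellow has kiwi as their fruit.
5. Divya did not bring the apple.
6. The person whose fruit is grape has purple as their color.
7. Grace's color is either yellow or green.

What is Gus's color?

With clues 1–5, green is impossible for Gus's color.
With clues 1–6, black is impossible for Gus's color.
With clues 1–7, yellow is impossible for Gus's color.
That leaves purple.

purple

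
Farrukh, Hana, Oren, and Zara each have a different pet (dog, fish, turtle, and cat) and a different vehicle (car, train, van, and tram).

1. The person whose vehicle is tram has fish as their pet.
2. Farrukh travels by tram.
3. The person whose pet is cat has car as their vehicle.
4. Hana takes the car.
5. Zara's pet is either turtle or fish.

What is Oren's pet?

dog

With clues 1–2, fish is impossible for Oren's pet.
With clues 1–4, cat is impossible for Oren's pet.
With clues 1–5, turtle is impossible for Oren's pet.
That leaves dog.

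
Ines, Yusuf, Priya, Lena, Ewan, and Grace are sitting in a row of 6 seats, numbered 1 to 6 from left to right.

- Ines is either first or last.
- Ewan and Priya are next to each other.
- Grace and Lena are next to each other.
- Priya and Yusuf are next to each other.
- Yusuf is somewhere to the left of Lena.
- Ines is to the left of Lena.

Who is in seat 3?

Priya

With clue 1, Ines is ruled out for seat 3.
With clues 1–5, Grace and Lena are ruled out for seat 3.
With clues 1–6, Ewan and Yusuf are ruled out for seat 3.
So seat 3 is Priya.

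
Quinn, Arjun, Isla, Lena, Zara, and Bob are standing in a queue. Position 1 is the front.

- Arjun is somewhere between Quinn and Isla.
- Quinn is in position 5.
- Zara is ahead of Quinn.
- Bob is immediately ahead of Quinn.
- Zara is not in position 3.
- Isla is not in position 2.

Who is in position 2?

With clues 1–2, Quinn is ruled out for position 2.
With clues 1–4, Bob and Lena are ruled out for position 2.
With clues 1–5, Arjun is ruled out for position 2.
With clues 1–6, Isla is ruled out for position 2.
So position 2 is Zara.

Zara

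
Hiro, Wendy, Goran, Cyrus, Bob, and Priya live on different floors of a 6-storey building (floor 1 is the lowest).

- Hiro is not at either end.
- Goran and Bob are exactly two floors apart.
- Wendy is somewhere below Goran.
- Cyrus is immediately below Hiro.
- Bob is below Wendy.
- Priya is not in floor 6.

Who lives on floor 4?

With clues 1–4, Hiro and Priya are ruled out for floor 4.
With clues 1–5, Goran is ruled out for floor 4.
With clues 1–6, Cyrus and Wendy are ruled out for floor 4.
So floor 4 is Bob.

Bob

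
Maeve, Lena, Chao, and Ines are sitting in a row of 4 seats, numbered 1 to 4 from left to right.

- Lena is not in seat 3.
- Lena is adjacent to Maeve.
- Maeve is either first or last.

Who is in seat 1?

With clues 1–3, Chao, Ines, and Lena are ruled out for seat 1.
So seat 1 is Maeve.

Maeve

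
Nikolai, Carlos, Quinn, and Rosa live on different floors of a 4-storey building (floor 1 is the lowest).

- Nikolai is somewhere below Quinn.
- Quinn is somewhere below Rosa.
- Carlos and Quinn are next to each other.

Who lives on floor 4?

With clue 1, Nikolai is ruled out for floor 4.
With clues 1–2, Quinn is ruled out for floor 4.
With clues 1–3, Carlos is ruled out for floor 4.
So floor 4 is Rosa.

Rosa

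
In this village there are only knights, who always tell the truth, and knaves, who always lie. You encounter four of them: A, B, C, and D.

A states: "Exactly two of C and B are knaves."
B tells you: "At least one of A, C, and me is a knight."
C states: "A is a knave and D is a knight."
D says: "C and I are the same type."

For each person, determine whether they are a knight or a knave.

Consider A. Suppose A is a knight.
Then no assignment of the remaining roles makes every statement match its speaker's type — contradiction.
So A is a knave.
Consider B. Suppose B is a knave.
Then no assignment of the remaining roles makes every statement match its speaker's type — contradiction.
So B is a knight.
Consider C. Suppose C is a knave.
Then whichever role D has, D's statement has the wrong truth value — contradiction.
So C is a knight.
Consider D. Suppose D is a knave.
Then C's statement comes out false, contradicting C being a knight.
So D is a knight.

A: knave, B: knight, C: knight, D: knight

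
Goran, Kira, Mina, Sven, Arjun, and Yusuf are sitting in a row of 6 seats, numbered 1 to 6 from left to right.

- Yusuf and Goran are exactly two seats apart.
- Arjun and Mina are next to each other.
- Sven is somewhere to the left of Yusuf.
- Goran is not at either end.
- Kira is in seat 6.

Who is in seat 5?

Yusuf

With clues 1–3, Goran is ruled out for seat 5.
With clues 1–5, Arjun, Kira, Mina, and Sven are ruled out for seat 5.
So seat 5 is Yusuf.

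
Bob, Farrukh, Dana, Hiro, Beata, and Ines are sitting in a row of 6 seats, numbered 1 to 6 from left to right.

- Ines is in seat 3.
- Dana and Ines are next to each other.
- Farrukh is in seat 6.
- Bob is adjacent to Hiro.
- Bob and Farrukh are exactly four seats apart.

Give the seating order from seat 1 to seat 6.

From clue 1: Ines → seat 3.
From clues 1–2: Dana is in {2,4}.
From clues 1–3: Farrukh → seat 6.
From clues 1–4: Dana is in {2,4}.
From clues 1–5: Hiro → seat 1, Bob → seat 2, Dana → seat 4, Beata → seat 5.

Hiro, Bob, Ines, Dana, Beata, Farrukh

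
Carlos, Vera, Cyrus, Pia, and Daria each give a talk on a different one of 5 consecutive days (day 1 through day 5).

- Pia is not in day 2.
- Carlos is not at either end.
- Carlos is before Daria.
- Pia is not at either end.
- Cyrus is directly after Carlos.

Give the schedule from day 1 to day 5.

Vera, Carlos, Cyrus, Pia, Daria

From clue 1: Pia is in {1,3,4,5}.
From clues 1–2: Carlos is in {2,3,4}.
From clues 1–4: Pia is in {3,4}.
From clues 1–5: Vera → day 1, Carlos → day 2, Cyrus → day 3, Pia → day 4, Daria → day 5.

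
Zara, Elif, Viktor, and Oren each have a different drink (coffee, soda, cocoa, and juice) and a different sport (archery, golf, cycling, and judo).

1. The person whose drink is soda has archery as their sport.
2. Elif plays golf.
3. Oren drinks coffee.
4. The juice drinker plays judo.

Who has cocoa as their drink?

Elif

With clues 1–3, Oren is impossible for the one with drink cocoa.
With clues 1–4, Viktor and Zara are impossible for the one with drink cocoa.
That leaves Elif.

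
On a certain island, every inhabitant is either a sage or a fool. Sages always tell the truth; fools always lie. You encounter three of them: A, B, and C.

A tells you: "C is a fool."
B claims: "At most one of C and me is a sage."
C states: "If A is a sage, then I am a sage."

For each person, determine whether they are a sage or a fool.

A: sage, B: sage, C: fool

Consider A. Suppose A is a fool.
Then no assignment of the remaining roles makes every statement match its speaker's type — contradiction.
So A is a sage.
Consider B. Suppose B is a fool.
Then B's own statement would have to be false, but it can't be — contradiction.
So B is a sage.
Consider C. Suppose C is a sage.
Then A's statement comes out false, contradicting A being a sage.
So C is a fool.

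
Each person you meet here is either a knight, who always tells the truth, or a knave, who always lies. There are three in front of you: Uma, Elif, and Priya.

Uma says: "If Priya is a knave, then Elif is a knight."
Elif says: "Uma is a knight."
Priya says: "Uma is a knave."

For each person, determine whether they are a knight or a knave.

Consider Uma. Suppose Uma is a knave.
Then no assignment of the remaining roles makes every statement match its speaker's type — contradiction.
So Uma is a knight.
With that fixed, Elif's statement is true, so Elif is a knight.
With that fixed, Priya's statement is false, so Priya is a knave.

Uma: knight, Elif: knight, Priya: knave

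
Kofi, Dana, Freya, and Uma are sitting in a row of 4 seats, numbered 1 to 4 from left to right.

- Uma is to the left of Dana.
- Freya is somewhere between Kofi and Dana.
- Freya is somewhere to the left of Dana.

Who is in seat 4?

With clue 1, Uma is ruled out for seat 4.
With clues 1–2, Freya is ruled out for seat 4.
With clues 1–3, Kofi is ruled out for seat 4.
So seat 4 is Dana.

Dana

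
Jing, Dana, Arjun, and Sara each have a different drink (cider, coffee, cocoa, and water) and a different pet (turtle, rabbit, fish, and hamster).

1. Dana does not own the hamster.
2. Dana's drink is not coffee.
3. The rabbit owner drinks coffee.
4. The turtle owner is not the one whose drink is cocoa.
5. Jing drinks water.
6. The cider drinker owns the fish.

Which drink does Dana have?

cider

With clues 1–2, coffee is impossible for Dana's drink.
With clues 1–5, water is impossible for Dana's drink.
With clues 1–6, cocoa is impossible for Dana's drink.
That leaves cider.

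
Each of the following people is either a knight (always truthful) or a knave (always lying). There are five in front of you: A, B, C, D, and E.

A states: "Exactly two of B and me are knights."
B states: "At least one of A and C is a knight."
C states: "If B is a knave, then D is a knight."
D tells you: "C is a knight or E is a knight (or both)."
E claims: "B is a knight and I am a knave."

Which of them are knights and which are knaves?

Consider A. Suppose A is a knight.
Then no assignment of the remaining roles makes every statement match its speaker's type — contradiction.
So A is a knave.
Consider B. Suppose B is a knight.
Then whichever role E has, E's statement has the wrong truth value — contradiction.
So B is a knave.
With that fixed, E's statement is false, so E is a knave.
Consider C. Suppose C is a knight.
Then B's statement comes out true, contradicting B being a knave.
So C is a knave.
With that fixed, D's statement is false, so D is a knave.

A: knave, B: knave, C: knave, D: knave, E: knave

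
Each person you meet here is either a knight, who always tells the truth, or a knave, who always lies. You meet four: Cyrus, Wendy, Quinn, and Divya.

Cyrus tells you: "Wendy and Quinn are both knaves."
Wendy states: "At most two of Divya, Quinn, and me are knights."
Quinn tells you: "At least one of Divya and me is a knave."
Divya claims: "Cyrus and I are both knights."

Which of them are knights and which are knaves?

Cyrus: knave, Wendy: knight, Quinn: knight, Divya: knave

Consider Cyrus. Suppose Cyrus is a knight.
Then no assignment of the remaining roles makes every statement match its speaker's type — contradiction.
So Cyrus is a knave.
With that fixed, Divya's statement is false, so Divya is a knave.
With that fixed, Wendy's statement is true, so Wendy is a knight.
With that fixed, Quinn's statement is true, so Quinn is a knight.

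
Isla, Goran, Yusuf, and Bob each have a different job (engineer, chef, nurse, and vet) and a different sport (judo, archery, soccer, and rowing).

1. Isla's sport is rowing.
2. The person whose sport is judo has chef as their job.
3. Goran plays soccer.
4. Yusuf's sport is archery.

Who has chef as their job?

With clues 1–2, Isla is impossible for the one with job chef.
With clues 1–3, Goran is impossible for the one with job chef.
With clues 1–4, Yusuf is impossible for the one with job chef.
That leaves Bob.

Bob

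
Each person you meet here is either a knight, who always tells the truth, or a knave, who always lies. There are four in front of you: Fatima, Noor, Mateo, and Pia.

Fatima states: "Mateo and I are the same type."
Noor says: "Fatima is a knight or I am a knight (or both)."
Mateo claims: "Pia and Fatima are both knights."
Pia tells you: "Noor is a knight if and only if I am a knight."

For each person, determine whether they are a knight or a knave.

Fatima: knight, Noor: knight, Mateo: knight, Pia: knight

Consider Fatima. Suppose Fatima is a knave.
Then no assignment of the remaining roles makes every statement match its speaker's type — contradiction.
So Fatima is a knight.
With that fixed, Noor's statement is true, so Noor is a knight.
Consider Mateo. Suppose Mateo is a knave.
Then Fatima's statement comes out false, contradicting Fatima being a knight.
So Mateo is a knight.
Consider Pia. Suppose Pia is a knave.
Then Mateo's statement comes out false, contradicting Mateo being a knight.
So Pia is a knight.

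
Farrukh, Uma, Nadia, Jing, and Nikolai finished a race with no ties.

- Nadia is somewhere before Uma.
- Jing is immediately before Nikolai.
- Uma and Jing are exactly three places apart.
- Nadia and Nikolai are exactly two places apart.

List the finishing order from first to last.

Nadia, Jing, Nikolai, Farrukh, Uma

From clue 1: Uma is in {2,3,4,5}.
From clues 1–3: Uma is in {4,5}.
From clues 1–4: Nadia → place 1, Jing → place 2, Nikolai → place 3, Farrukh → place 4, Uma → place 5.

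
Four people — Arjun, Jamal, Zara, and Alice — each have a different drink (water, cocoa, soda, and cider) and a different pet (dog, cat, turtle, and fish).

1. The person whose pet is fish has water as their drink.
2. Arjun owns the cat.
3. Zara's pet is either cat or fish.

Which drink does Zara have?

With clues 1–3, cider, cocoa, and soda are impossible for Zara's drink.
That leaves water.

water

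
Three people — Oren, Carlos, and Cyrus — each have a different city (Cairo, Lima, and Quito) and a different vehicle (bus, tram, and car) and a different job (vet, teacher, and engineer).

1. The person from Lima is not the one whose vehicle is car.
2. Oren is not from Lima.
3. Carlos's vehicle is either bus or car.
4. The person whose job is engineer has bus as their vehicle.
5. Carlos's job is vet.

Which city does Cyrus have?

Lima

With clues 1–5, Cairo and Quito are impossible for Cyrus's city.
That leaves Lima.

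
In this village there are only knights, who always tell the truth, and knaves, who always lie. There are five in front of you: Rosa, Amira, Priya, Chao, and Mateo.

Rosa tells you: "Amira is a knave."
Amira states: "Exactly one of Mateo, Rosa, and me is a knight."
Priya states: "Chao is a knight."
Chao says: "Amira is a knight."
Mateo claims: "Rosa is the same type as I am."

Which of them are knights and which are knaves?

Rosa: knight, Amira: knave, Priya: knave, Chao: knave, Mateo: knight

Consider Rosa. Suppose Rosa is a knave.
Then whichever role Mateo has, Mateo's statement has the wrong truth value — contradiction.
So Rosa is a knight.
Consider Amira. Suppose Amira is a knight.
Then Rosa's statement comes out false, contradicting Rosa being a knight.
So Amira is a knave.
With that fixed, Chao's statement is false, so Chao is a knave.
With that fixed, Priya's statement is false, so Priya is a knave.
Consider Mateo. Suppose Mateo is a knave.
Then Amira's statement comes out true, contradicting Amira being a knave.
So Mateo is a knight.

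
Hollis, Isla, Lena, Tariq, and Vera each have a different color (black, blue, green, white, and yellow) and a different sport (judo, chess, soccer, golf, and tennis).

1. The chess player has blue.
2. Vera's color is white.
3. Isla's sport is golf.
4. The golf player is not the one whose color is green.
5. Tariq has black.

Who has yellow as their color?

With clues 1–2, Vera is impossible for the one with color yellow.
With clues 1–5, Hollis, Lena, and Tariq are impossible for the one with color yellow.
That leaves Isla.

Isla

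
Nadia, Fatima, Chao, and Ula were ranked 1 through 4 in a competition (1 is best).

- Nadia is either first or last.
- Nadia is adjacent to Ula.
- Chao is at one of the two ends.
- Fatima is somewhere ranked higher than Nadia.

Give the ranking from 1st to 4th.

From clue 1: Nadia is in {1,4}.
From clues 1–4: Chao → rank 1, Fatima → rank 2, Ula → rank 3, Nadia → rank 4.

Chao, Fatima, Ula, Nadia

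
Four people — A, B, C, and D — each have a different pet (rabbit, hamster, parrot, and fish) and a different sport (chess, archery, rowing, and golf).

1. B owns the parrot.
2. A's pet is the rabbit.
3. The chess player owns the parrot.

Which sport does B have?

With clues 1–3, archery, golf, and rowing are impossible for B's sport.
That leaves chess.

chess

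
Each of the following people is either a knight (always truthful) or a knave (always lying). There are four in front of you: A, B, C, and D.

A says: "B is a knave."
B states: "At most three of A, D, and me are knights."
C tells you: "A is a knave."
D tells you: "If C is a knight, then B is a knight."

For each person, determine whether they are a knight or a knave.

Regardless of anyone's role, B's statement is true, so B is a knight.
With that fixed, D's statement is true, so D is a knight.
With that fixed, A's statement is false, so A is a knave.
With that fixed, C's statement is true, so C is a knight.

A: knave, B: knight, C: knight, D: knight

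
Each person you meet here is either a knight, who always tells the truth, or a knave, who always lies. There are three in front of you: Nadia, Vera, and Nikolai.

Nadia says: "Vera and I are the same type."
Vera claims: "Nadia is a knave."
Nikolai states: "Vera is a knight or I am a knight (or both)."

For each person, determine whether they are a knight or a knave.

Nadia: knave, Vera: knight, Nikolai: knight

Consider Nadia. Suppose Nadia is a knight.
Then no assignment of the remaining roles makes every statement match its speaker's type — contradiction.
So Nadia is a knave.
With that fixed, Vera's statement is true, so Vera is a knight.
With that fixed, Nikolai's statement is true, so Nikolai is a knight.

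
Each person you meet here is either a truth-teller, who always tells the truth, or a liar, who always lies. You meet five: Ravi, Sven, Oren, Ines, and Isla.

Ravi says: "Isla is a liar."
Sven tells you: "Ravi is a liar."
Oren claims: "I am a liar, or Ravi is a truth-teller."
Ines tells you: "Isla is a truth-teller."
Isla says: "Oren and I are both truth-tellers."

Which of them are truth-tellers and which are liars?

Ravi: truth-teller, Sven: liar, Oren: truth-teller, Ines: liar, Isla: liar

Consider Ravi. Suppose Ravi is a liar.
Then whichever role Oren has, Oren's statement has the wrong truth value — contradiction.
So Ravi is a truth-teller.
With that fixed, Sven's statement is false, so Sven is a liar.
With that fixed, Oren's statement is true, so Oren is a truth-teller.
Consider Ines. Suppose Ines is a truth-teller.
Then no assignment of the remaining roles makes every statement match its speaker's type — contradiction.
So Ines is a liar.
Consider Isla. Suppose Isla is a truth-teller.
Then Ravi's statement comes out false, contradicting Ravi being a truth-teller.
So Isla is a liar.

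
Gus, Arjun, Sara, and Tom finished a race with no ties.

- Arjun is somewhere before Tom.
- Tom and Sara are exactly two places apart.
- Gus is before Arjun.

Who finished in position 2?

With clues 1–2, Gus is ruled out for place 2.
With clues 1–3, Arjun and Tom are ruled out for place 2.
So place 2 is Sara.

Sara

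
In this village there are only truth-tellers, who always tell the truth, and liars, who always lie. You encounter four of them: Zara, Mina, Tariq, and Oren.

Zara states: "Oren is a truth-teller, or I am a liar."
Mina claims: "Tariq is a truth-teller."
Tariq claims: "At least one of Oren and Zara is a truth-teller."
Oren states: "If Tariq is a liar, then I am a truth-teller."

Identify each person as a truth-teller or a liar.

Consider Zara. Suppose Zara is a liar.
Then Zara's own statement would have to be false, but it can't be — contradiction.
So Zara is a truth-teller.
With that fixed, Tariq's statement is true, so Tariq is a truth-teller.
With that fixed, Oren's statement is true, so Oren is a truth-teller.
With that fixed, Mina's statement is true, so Mina is a truth-teller.

Zara: truth-teller, Mina: truth-teller, Tariq: truth-teller, Oren: truth-teller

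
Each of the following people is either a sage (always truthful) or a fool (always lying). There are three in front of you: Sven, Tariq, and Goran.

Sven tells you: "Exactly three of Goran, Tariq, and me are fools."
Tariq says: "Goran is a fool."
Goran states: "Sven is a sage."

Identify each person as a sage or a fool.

Consider Sven. Suppose Sven is a sage.
Then Sven's own statement would have to be true, but it can't be — contradiction.
So Sven is a fool.
With that fixed, Goran's statement is false, so Goran is a fool.
With that fixed, Tariq's statement is true, so Tariq is a sage.

Sven: fool, Tariq: sage, Goran: fool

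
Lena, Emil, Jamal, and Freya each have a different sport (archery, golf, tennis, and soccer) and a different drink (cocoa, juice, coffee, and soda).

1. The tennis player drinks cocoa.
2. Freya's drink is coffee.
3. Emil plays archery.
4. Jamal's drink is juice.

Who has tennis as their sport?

With clues 1–2, Freya is impossible for the one with sport tennis.
With clues 1–3, Emil is impossible for the one with sport tennis.
With clues 1–4, Jamal is impossible for the one with sport tennis.
That leaves Lena.

Lena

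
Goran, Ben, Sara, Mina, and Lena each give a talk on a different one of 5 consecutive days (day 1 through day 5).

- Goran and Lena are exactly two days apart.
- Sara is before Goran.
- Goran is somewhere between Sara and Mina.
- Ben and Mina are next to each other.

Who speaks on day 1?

With clues 1–2, Goran is ruled out for day 1.
With clues 1–3, Mina is ruled out for day 1.
With clues 1–4, Ben and Sara are ruled out for day 1.
So day 1 is Lena.

Lena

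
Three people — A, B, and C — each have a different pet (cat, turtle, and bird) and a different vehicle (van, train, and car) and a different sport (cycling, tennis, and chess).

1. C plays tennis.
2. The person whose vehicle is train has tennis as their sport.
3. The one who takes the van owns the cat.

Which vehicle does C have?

train

With clues 1–2, car and van are impossible for C's vehicle.
That leaves train.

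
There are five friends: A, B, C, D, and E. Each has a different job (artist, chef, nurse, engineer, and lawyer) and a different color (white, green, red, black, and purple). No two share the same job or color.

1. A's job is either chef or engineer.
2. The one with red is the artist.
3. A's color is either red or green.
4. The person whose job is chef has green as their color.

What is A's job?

Clue 1 rules out artist, lawyer, and nurse for A's job.
With clues 1–4, engineer is impossible for A's job.
That leaves chef.

chef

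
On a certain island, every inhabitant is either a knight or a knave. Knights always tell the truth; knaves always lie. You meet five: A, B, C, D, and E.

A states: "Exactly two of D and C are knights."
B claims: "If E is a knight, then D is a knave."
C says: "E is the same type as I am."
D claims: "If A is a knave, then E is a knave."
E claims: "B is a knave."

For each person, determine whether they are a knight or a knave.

Consider A. Suppose A is a knave.
Then no assignment of the remaining roles makes every statement match its speaker's type — contradiction.
So A is a knight.
With that fixed, D's statement is true, so D is a knight.
Consider B. Suppose B is a knight.
Then no assignment of the remaining roles makes every statement match its speaker's type — contradiction.
So B is a knave.
With that fixed, E's statement is true, so E is a knight.
Consider C. Suppose C is a knave.
Then A's statement comes out false, contradicting A being a knight.
So C is a knight.

A: knight, B: knave, C: knight, D: knight, E: knight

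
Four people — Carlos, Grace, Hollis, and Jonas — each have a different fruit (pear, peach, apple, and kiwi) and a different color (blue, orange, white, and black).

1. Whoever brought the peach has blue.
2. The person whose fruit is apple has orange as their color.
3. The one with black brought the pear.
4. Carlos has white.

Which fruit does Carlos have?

With clues 1–4, apple, peach, and pear are impossible for Carlos's fruit.
That leaves kiwi.

kiwi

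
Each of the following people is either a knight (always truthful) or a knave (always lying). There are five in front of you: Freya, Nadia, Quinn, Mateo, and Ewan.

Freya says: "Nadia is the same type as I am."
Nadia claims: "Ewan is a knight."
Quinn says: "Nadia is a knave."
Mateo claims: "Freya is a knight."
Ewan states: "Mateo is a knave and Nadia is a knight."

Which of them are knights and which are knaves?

Consider Freya. Suppose Freya is a knight.
Then no assignment of the remaining roles makes every statement match its speaker's type — contradiction.
So Freya is a knave.
With that fixed, Mateo's statement is false, so Mateo is a knave.
Consider Nadia. Suppose Nadia is a knave.
Then Freya's statement comes out true, contradicting Freya being a knave.
So Nadia is a knight.
With that fixed, Quinn's statement is false, so Quinn is a knave.
With that fixed, Ewan's statement is true, so Ewan is a knight.

Freya: knave, Nadia: knight, Quinn: knave, Mateo: knave, Ewan: knight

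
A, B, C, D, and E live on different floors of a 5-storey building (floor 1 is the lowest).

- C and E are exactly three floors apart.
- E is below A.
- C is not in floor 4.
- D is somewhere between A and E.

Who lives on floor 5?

With clues 1–2, E is ruled out for floor 5.
With clues 1–3, B and D are ruled out for floor 5.
With clues 1–4, A is ruled out for floor 5.
So floor 5 is C.

C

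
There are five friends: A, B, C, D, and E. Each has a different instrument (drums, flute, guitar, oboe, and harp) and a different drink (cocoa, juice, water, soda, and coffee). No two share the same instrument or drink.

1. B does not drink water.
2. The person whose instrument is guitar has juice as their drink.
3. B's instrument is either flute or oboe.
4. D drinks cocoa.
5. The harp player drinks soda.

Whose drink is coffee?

B

With clues 1–4, D is impossible for the one with drink coffee.
With clues 1–5, A, C, and E are impossible for the one with drink coffee.
That leaves B.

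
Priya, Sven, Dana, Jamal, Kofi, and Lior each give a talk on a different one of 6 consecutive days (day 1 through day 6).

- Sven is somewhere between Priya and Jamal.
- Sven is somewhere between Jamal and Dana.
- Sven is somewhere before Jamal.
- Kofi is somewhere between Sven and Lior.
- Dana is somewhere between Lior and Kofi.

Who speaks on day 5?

With clues 1–3, Dana and Priya are ruled out for day 5.
With clues 1–5, Jamal, Kofi, and Lior are ruled out for day 5.
So day 5 is Sven.

Sven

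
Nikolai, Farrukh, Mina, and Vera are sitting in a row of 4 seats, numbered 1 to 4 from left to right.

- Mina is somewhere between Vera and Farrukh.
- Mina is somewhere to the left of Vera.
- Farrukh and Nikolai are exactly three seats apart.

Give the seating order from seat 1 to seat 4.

Farrukh, Mina, Vera, Nikolai

From clue 1: Mina is in {2,3}.
From clues 1–2: Farrukh is in {1,2}.
From clues 1–3: Farrukh → seat 1, Mina → seat 2, Vera → seat 3, Nikolai → seat 4.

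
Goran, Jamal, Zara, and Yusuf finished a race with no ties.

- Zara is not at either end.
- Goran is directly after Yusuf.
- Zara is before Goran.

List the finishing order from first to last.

From clue 1: Zara is in {2,3}.
From clues 1–2: Goran is in {2,4}.
From clues 1–3: Jamal → place 1, Zara → place 2, Yusuf → place 3, Goran → place 4.

Jamal, Zara, Yusuf, Goran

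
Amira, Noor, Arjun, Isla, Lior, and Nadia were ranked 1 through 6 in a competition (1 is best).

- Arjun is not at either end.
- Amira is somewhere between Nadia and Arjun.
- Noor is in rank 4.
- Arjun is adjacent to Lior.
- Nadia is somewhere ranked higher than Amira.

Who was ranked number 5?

Arjun

With clues 1–3, Noor is ruled out for rank 5.
With clues 1–4, Lior is ruled out for rank 5.
With clues 1–5, Amira, Isla, and Nadia are ruled out for rank 5.
So rank 5 is Arjun.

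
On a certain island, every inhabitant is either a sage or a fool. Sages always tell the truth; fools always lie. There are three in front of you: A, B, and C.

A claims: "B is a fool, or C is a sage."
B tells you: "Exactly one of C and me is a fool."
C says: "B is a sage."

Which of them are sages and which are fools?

A: sage, B: fool, C: fool

Consider A. Suppose A is a fool.
Then no assignment of the remaining roles makes every statement match its speaker's type — contradiction.
So A is a sage.
Consider B. Suppose B is a sage.
Then no assignment of the remaining roles makes every statement match its speaker's type — contradiction.
So B is a fool.
With that fixed, C's statement is false, so C is a fool.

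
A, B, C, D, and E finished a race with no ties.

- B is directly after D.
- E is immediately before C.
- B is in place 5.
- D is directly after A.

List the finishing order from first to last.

E, C, A, D, B

From clue 1: B is in {2,3,4,5}.
From clues 1–2: A is in {1,3,5}.
From clues 1–3: D → place 4, B → place 5.
From clues 1–4: E → place 1, C → place 2, A → place 3.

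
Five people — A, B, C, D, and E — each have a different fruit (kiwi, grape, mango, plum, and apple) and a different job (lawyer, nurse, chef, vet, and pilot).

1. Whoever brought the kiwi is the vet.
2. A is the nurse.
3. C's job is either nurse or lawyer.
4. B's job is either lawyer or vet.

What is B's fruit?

kiwi

With clues 1–4, apple, grape, mango, and plum are impossible for B's fruit.
That leaves kiwi.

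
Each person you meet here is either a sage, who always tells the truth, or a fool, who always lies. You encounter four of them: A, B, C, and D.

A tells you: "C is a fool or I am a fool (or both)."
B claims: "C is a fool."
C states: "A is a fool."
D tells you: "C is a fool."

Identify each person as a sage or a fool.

Consider A. Suppose A is a fool.
Then A's own statement would have to be false, but it can't be — contradiction.
So A is a sage.
With that fixed, C's statement is false, so C is a fool.
With that fixed, D's statement is true, so D is a sage.
With that fixed, B's statement is true, so B is a sage.

A: sage, B: sage, C: fool, D: sage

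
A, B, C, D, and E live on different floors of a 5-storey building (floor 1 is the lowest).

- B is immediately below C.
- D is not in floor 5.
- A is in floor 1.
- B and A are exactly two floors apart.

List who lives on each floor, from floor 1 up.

A, D, B, C, E

From clue 1: B is in {1,2,3,4}.
From clues 1–3: A → floor 1.
From clues 1–4: D → floor 2, B → floor 3, C → floor 4, E → floor 5.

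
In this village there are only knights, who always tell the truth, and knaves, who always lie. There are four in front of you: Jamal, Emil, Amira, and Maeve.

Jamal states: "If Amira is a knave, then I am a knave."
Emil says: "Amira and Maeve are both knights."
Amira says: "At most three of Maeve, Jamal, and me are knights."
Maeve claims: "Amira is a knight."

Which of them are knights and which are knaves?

Regardless of anyone's role, Amira's statement is true, so Amira is a knight.
With that fixed, Maeve's statement is true, so Maeve is a knight.
With that fixed, Jamal's statement is true, so Jamal is a knight.
With that fixed, Emil's statement is true, so Emil is a knight.

Jamal: knight, Emil: knight, Amira: knight, Maeve: knight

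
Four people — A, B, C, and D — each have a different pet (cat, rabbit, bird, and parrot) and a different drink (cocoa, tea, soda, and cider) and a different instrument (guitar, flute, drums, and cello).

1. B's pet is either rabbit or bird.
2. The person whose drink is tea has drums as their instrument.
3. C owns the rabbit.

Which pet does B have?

bird

Clue 1 rules out cat and parrot for B's pet.
With clues 1–3, rabbit is impossible for B's pet.
That leaves bird.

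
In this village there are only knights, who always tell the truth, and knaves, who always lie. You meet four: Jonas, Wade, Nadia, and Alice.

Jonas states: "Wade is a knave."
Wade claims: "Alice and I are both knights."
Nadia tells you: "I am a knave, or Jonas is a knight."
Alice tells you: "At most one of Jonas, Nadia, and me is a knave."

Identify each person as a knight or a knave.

Consider Jonas. Suppose Jonas is a knave.
Then whichever role Nadia has, Nadia's statement has the wrong truth value — contradiction.
So Jonas is a knight.
With that fixed, Nadia's statement is true, so Nadia is a knight.
With that fixed, Alice's statement is true, so Alice is a knight.
Consider Wade. Suppose Wade is a knight.
Then Jonas's statement comes out false, contradicting Jonas being a knight.
So Wade is a knave.

Jonas: knight, Wade: knave, Nadia: knight, Alice: knight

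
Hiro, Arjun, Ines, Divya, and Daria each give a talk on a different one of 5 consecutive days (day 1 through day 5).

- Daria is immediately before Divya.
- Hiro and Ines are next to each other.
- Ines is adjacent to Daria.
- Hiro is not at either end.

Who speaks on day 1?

With clue 1, Divya is ruled out for day 1.
With clues 1–3, Daria and Ines are ruled out for day 1.
With clues 1–4, Hiro is ruled out for day 1.
So day 1 is Arjun.

Arjun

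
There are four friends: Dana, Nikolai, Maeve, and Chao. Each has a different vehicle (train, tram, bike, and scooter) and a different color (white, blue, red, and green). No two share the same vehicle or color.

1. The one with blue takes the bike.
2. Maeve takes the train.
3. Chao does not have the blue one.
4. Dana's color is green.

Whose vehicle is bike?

With clues 1–2, Maeve is impossible for the one with vehicle bike.
With clues 1–3, Chao is impossible for the one with vehicle bike.
With clues 1–4, Dana is impossible for the one with vehicle bike.
That leaves Nikolai.

Nikolai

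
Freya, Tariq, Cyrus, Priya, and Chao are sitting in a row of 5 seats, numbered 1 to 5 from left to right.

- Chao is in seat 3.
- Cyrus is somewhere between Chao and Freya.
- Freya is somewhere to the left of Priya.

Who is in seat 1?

With clue 1, Chao is ruled out for seat 1.
With clues 1–2, Cyrus is ruled out for seat 1.
With clues 1–3, Priya and Tariq are ruled out for seat 1.
So seat 1 is Freya.

Freya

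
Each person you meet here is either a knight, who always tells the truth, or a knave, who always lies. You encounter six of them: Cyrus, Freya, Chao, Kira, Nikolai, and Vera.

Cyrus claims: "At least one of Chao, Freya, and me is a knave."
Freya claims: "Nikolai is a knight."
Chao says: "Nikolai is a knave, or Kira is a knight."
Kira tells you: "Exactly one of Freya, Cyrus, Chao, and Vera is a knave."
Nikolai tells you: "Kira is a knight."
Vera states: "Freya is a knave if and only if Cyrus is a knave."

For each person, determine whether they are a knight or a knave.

Consider Cyrus. Suppose Cyrus is a knave.
Then Cyrus's own statement would have to be false, but it can't be — contradiction.
So Cyrus is a knight.
Consider Freya. Suppose Freya is a knight.
Then no assignment of the remaining roles makes every statement match its speaker's type — contradiction.
So Freya is a knave.
With that fixed, Vera's statement is false, so Vera is a knave.
With that fixed, Kira's statement is false, so Kira is a knave.
With that fixed, Nikolai's statement is false, so Nikolai is a knave.
With that fixed, Chao's statement is true, so Chao is a knight.

Cyrus: knight, Freya: knave, Chao: knight, Kira: knave, Nikolai: knave, Vera: knave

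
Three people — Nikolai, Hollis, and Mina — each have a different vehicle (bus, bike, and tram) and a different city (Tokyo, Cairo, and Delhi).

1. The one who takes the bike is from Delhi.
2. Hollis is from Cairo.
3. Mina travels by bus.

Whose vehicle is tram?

With clues 1–3, Mina and Nikolai are impossible for the one with vehicle tram.
That leaves Hollis.

Hollis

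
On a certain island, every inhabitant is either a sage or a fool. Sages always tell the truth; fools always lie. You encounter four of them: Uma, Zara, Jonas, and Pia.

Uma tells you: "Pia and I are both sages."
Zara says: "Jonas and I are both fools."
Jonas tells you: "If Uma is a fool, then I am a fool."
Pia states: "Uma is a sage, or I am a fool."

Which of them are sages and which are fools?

Consider Uma. Suppose Uma is a fool.
Then whichever role Jonas has, Jonas's statement has the wrong truth value — contradiction.
So Uma is a sage.
With that fixed, Jonas's statement is true, so Jonas is a sage.
With that fixed, Pia's statement is true, so Pia is a sage.
With that fixed, Zara's statement is false, so Zara is a fool.

Uma: sage, Zara: fool, Jonas: sage, Pia: sage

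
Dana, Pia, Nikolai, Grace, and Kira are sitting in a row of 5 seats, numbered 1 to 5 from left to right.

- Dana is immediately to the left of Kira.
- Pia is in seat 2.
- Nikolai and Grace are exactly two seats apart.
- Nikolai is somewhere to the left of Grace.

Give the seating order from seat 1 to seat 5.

From clue 1: Dana is in {1,2,3,4}.
From clues 1–2: Pia → seat 2.
From clues 1–3: Dana → seat 4, Kira → seat 5.
From clues 1–4: Nikolai → seat 1, Grace → seat 3.

Nikolai, Pia, Grace, Dana, Kira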